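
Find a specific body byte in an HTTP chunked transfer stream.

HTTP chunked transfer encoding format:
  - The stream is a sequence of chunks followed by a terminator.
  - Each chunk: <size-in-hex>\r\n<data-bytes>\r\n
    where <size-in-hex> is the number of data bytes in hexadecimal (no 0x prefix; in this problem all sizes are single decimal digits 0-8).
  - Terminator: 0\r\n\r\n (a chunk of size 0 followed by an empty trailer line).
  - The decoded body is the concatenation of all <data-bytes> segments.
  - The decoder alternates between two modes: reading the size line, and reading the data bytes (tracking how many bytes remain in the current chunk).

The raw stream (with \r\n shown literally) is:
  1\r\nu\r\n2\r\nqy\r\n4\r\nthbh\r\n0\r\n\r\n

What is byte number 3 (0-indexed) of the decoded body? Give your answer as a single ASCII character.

Chunk 1: stream[0..1]='1' size=0x1=1, data at stream[3..4]='u' -> body[0..1], body so far='u'
Chunk 2: stream[6..7]='2' size=0x2=2, data at stream[9..11]='qy' -> body[1..3], body so far='uqy'
Chunk 3: stream[13..14]='4' size=0x4=4, data at stream[16..20]='thbh' -> body[3..7], body so far='uqythbh'
Chunk 4: stream[22..23]='0' size=0 (terminator). Final body='uqythbh' (7 bytes)
Body byte 3 = 't'

Answer: t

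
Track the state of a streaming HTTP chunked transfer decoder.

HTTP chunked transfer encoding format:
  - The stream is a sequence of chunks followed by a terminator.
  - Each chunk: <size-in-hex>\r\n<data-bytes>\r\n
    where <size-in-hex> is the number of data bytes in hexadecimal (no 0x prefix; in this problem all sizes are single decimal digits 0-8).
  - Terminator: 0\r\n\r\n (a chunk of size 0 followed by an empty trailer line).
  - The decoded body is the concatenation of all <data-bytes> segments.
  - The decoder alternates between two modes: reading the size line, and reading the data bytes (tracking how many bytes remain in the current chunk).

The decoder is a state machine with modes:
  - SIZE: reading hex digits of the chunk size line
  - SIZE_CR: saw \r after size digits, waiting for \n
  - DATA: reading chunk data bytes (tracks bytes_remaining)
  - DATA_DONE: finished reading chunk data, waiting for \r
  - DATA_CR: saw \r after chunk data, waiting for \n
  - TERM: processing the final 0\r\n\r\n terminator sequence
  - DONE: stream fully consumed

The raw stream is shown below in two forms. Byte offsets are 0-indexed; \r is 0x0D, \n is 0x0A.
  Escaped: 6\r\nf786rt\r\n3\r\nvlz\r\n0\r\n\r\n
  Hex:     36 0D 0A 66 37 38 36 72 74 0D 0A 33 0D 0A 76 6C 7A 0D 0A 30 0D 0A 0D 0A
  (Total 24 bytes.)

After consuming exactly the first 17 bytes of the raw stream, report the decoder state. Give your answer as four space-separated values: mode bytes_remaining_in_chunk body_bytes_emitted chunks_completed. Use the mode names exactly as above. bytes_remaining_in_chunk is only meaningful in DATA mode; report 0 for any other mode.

Answer: DATA_DONE 0 9 1

Derivation:
Byte 0 = '6': mode=SIZE remaining=0 emitted=0 chunks_done=0
Byte 1 = 0x0D: mode=SIZE_CR remaining=0 emitted=0 chunks_done=0
Byte 2 = 0x0A: mode=DATA remaining=6 emitted=0 chunks_done=0
Byte 3 = 'f': mode=DATA remaining=5 emitted=1 chunks_done=0
Byte 4 = '7': mode=DATA remaining=4 emitted=2 chunks_done=0
Byte 5 = '8': mode=DATA remaining=3 emitted=3 chunks_done=0
Byte 6 = '6': mode=DATA remaining=2 emitted=4 chunks_done=0
Byte 7 = 'r': mode=DATA remaining=1 emitted=5 chunks_done=0
Byte 8 = 't': mode=DATA_DONE remaining=0 emitted=6 chunks_done=0
Byte 9 = 0x0D: mode=DATA_CR remaining=0 emitted=6 chunks_done=0
Byte 10 = 0x0A: mode=SIZE remaining=0 emitted=6 chunks_done=1
Byte 11 = '3': mode=SIZE remaining=0 emitted=6 chunks_done=1
Byte 12 = 0x0D: mode=SIZE_CR remaining=0 emitted=6 chunks_done=1
Byte 13 = 0x0A: mode=DATA remaining=3 emitted=6 chunks_done=1
Byte 14 = 'v': mode=DATA remaining=2 emitted=7 chunks_done=1
Byte 15 = 'l': mode=DATA remaining=1 emitted=8 chunks_done=1
Byte 16 = 'z': mode=DATA_DONE remaining=0 emitted=9 chunks_done=1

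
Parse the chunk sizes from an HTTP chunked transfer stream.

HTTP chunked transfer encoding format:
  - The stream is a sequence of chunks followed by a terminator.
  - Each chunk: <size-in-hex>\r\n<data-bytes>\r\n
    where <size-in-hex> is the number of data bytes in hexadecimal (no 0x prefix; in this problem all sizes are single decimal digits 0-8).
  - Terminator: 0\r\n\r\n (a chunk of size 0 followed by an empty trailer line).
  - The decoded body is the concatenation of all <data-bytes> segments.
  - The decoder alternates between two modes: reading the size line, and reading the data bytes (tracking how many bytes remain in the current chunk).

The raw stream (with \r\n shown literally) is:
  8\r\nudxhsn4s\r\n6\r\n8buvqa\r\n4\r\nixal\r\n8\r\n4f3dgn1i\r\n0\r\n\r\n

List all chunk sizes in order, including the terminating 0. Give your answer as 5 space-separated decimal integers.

Chunk 1: stream[0..1]='8' size=0x8=8, data at stream[3..11]='udxhsn4s' -> body[0..8], body so far='udxhsn4s'
Chunk 2: stream[13..14]='6' size=0x6=6, data at stream[16..22]='8buvqa' -> body[8..14], body so far='udxhsn4s8buvqa'
Chunk 3: stream[24..25]='4' size=0x4=4, data at stream[27..31]='ixal' -> body[14..18], body so far='udxhsn4s8buvqaixal'
Chunk 4: stream[33..34]='8' size=0x8=8, data at stream[36..44]='4f3dgn1i' -> body[18..26], body so far='udxhsn4s8buvqaixal4f3dgn1i'
Chunk 5: stream[46..47]='0' size=0 (terminator). Final body='udxhsn4s8buvqaixal4f3dgn1i' (26 bytes)

Answer: 8 6 4 8 0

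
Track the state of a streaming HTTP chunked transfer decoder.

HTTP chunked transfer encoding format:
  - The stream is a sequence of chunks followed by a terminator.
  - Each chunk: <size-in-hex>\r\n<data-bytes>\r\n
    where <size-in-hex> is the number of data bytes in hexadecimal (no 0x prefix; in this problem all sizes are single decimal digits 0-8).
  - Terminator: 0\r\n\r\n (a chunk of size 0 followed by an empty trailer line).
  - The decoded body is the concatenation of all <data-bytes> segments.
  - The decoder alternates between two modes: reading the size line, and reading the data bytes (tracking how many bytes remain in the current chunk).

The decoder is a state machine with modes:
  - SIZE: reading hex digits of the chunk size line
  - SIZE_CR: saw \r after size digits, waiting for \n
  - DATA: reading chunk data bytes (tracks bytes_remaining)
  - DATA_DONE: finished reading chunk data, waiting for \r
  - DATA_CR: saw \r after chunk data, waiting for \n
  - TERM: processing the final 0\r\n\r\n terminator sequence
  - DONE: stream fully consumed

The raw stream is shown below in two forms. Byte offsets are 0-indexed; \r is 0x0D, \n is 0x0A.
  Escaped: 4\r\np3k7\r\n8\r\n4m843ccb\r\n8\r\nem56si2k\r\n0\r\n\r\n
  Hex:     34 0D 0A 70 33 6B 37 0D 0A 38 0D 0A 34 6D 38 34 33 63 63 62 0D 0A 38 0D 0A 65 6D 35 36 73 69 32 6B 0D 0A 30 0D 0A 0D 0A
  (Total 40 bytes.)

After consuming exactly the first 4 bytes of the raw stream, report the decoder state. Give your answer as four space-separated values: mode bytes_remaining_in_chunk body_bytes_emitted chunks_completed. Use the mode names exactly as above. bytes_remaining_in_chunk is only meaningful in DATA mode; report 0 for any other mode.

Answer: DATA 3 1 0

Derivation:
Byte 0 = '4': mode=SIZE remaining=0 emitted=0 chunks_done=0
Byte 1 = 0x0D: mode=SIZE_CR remaining=0 emitted=0 chunks_done=0
Byte 2 = 0x0A: mode=DATA remaining=4 emitted=0 chunks_done=0
Byte 3 = 'p': mode=DATA remaining=3 emitted=1 chunks_done=0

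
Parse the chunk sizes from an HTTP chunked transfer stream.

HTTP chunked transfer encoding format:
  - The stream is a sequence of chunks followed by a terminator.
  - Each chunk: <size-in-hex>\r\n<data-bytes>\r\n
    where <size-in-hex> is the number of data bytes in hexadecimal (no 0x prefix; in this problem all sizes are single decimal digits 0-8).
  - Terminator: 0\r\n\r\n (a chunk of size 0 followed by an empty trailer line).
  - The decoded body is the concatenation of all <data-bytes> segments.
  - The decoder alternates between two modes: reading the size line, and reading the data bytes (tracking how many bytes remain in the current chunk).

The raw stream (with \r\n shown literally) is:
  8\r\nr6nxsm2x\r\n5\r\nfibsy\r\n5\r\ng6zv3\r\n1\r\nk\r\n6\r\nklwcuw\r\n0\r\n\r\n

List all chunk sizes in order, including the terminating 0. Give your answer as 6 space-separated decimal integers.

Chunk 1: stream[0..1]='8' size=0x8=8, data at stream[3..11]='r6nxsm2x' -> body[0..8], body so far='r6nxsm2x'
Chunk 2: stream[13..14]='5' size=0x5=5, data at stream[16..21]='fibsy' -> body[8..13], body so far='r6nxsm2xfibsy'
Chunk 3: stream[23..24]='5' size=0x5=5, data at stream[26..31]='g6zv3' -> body[13..18], body so far='r6nxsm2xfibsyg6zv3'
Chunk 4: stream[33..34]='1' size=0x1=1, data at stream[36..37]='k' -> body[18..19], body so far='r6nxsm2xfibsyg6zv3k'
Chunk 5: stream[39..40]='6' size=0x6=6, data at stream[42..48]='klwcuw' -> body[19..25], body so far='r6nxsm2xfibsyg6zv3kklwcuw'
Chunk 6: stream[50..51]='0' size=0 (terminator). Final body='r6nxsm2xfibsyg6zv3kklwcuw' (25 bytes)

Answer: 8 5 5 1 6 0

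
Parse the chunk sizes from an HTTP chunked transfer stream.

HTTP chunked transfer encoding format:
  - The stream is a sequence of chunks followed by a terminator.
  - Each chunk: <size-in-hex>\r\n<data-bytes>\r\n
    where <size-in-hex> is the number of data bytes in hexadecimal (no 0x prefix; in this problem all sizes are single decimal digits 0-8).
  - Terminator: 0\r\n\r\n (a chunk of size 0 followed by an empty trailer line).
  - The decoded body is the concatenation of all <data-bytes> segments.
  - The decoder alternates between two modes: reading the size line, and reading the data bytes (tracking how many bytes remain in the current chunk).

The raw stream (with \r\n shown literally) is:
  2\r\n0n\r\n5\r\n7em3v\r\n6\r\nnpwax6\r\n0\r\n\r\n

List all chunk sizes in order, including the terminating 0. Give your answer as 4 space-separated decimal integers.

Chunk 1: stream[0..1]='2' size=0x2=2, data at stream[3..5]='0n' -> body[0..2], body so far='0n'
Chunk 2: stream[7..8]='5' size=0x5=5, data at stream[10..15]='7em3v' -> body[2..7], body so far='0n7em3v'
Chunk 3: stream[17..18]='6' size=0x6=6, data at stream[20..26]='npwax6' -> body[7..13], body so far='0n7em3vnpwax6'
Chunk 4: stream[28..29]='0' size=0 (terminator). Final body='0n7em3vnpwax6' (13 bytes)

Answer: 2 5 6 0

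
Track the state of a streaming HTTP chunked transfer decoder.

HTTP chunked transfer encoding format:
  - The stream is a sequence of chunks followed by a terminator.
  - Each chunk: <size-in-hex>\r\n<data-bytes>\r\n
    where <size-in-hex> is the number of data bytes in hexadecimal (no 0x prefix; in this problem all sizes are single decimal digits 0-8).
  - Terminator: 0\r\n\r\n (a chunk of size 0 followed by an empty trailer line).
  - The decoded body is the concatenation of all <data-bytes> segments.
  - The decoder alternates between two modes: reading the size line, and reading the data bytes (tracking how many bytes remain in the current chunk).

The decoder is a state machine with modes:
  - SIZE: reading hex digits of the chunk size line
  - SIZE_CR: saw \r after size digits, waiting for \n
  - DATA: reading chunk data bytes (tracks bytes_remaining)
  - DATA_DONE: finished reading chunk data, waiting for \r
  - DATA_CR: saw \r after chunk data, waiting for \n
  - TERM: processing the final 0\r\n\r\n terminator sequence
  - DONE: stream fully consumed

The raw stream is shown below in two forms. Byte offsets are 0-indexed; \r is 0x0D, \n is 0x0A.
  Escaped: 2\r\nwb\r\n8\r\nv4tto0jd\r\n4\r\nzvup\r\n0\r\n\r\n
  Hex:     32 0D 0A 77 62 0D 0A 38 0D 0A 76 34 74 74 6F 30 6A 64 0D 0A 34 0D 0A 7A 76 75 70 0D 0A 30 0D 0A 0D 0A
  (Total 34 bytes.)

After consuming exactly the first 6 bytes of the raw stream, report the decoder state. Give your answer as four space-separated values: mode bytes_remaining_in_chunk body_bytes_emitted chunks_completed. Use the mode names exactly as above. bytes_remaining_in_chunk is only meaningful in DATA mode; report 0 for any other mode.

Byte 0 = '2': mode=SIZE remaining=0 emitted=0 chunks_done=0
Byte 1 = 0x0D: mode=SIZE_CR remaining=0 emitted=0 chunks_done=0
Byte 2 = 0x0A: mode=DATA remaining=2 emitted=0 chunks_done=0
Byte 3 = 'w': mode=DATA remaining=1 emitted=1 chunks_done=0
Byte 4 = 'b': mode=DATA_DONE remaining=0 emitted=2 chunks_done=0
Byte 5 = 0x0D: mode=DATA_CR remaining=0 emitted=2 chunks_done=0

Answer: DATA_CR 0 2 0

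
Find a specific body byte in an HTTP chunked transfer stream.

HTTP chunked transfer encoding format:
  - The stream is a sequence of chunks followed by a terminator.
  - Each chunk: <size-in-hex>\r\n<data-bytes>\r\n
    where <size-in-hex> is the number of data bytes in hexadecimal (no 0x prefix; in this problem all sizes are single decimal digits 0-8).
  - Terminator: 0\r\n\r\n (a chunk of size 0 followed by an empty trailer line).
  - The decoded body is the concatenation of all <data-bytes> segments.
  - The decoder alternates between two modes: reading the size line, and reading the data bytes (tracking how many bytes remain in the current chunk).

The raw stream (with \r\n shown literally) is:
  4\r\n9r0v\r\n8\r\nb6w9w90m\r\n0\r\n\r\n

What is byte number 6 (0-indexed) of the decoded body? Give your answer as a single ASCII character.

Answer: w

Derivation:
Chunk 1: stream[0..1]='4' size=0x4=4, data at stream[3..7]='9r0v' -> body[0..4], body so far='9r0v'
Chunk 2: stream[9..10]='8' size=0x8=8, data at stream[12..20]='b6w9w90m' -> body[4..12], body so far='9r0vb6w9w90m'
Chunk 3: stream[22..23]='0' size=0 (terminator). Final body='9r0vb6w9w90m' (12 bytes)
Body byte 6 = 'w'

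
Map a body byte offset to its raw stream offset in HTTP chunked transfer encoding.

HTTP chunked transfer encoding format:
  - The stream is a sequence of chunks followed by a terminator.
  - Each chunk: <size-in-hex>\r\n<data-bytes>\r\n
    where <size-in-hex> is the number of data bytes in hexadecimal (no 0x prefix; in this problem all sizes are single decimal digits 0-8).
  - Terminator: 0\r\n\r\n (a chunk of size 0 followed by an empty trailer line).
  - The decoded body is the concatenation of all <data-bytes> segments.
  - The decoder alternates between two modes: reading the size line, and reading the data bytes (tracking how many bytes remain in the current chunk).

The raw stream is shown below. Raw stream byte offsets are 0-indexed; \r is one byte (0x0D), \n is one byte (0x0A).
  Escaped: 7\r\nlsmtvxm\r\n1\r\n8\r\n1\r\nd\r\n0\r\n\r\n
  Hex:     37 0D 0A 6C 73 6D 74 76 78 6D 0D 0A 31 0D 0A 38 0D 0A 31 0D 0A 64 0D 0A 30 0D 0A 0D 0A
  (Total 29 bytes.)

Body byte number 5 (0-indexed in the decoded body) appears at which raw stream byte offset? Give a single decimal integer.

Answer: 8

Derivation:
Chunk 1: stream[0..1]='7' size=0x7=7, data at stream[3..10]='lsmtvxm' -> body[0..7], body so far='lsmtvxm'
Chunk 2: stream[12..13]='1' size=0x1=1, data at stream[15..16]='8' -> body[7..8], body so far='lsmtvxm8'
Chunk 3: stream[18..19]='1' size=0x1=1, data at stream[21..22]='d' -> body[8..9], body so far='lsmtvxm8d'
Chunk 4: stream[24..25]='0' size=0 (terminator). Final body='lsmtvxm8d' (9 bytes)
Body byte 5 at stream offset 8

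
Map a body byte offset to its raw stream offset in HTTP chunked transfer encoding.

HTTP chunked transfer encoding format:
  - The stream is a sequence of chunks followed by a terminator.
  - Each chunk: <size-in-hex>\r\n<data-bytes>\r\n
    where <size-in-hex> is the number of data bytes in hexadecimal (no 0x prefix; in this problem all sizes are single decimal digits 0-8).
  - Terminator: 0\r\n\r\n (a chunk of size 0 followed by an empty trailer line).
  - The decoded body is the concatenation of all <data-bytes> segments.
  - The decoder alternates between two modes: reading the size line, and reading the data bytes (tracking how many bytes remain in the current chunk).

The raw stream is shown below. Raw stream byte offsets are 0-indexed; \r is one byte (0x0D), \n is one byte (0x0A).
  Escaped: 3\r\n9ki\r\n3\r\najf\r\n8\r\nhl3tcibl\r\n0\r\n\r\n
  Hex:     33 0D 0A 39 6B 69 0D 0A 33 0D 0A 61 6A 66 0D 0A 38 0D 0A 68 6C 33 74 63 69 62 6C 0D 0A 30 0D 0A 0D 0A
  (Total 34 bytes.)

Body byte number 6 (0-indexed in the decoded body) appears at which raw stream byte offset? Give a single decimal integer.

Answer: 19

Derivation:
Chunk 1: stream[0..1]='3' size=0x3=3, data at stream[3..6]='9ki' -> body[0..3], body so far='9ki'
Chunk 2: stream[8..9]='3' size=0x3=3, data at stream[11..14]='ajf' -> body[3..6], body so far='9kiajf'
Chunk 3: stream[16..17]='8' size=0x8=8, data at stream[19..27]='hl3tcibl' -> body[6..14], body so far='9kiajfhl3tcibl'
Chunk 4: stream[29..30]='0' size=0 (terminator). Final body='9kiajfhl3tcibl' (14 bytes)
Body byte 6 at stream offset 19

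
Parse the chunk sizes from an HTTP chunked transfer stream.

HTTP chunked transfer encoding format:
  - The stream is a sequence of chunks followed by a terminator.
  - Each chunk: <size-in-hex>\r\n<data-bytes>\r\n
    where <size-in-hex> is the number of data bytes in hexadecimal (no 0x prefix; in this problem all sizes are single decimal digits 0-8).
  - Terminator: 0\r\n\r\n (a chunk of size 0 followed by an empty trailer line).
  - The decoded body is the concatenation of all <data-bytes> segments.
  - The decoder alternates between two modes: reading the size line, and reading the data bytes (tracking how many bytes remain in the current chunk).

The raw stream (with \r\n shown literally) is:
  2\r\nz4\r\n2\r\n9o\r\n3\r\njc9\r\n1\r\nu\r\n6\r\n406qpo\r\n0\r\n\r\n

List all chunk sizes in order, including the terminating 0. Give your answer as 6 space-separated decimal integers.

Chunk 1: stream[0..1]='2' size=0x2=2, data at stream[3..5]='z4' -> body[0..2], body so far='z4'
Chunk 2: stream[7..8]='2' size=0x2=2, data at stream[10..12]='9o' -> body[2..4], body so far='z49o'
Chunk 3: stream[14..15]='3' size=0x3=3, data at stream[17..20]='jc9' -> body[4..7], body so far='z49ojc9'
Chunk 4: stream[22..23]='1' size=0x1=1, data at stream[25..26]='u' -> body[7..8], body so far='z49ojc9u'
Chunk 5: stream[28..29]='6' size=0x6=6, data at stream[31..37]='406qpo' -> body[8..14], body so far='z49ojc9u406qpo'
Chunk 6: stream[39..40]='0' size=0 (terminator). Final body='z49ojc9u406qpo' (14 bytes)

Answer: 2 2 3 1 6 0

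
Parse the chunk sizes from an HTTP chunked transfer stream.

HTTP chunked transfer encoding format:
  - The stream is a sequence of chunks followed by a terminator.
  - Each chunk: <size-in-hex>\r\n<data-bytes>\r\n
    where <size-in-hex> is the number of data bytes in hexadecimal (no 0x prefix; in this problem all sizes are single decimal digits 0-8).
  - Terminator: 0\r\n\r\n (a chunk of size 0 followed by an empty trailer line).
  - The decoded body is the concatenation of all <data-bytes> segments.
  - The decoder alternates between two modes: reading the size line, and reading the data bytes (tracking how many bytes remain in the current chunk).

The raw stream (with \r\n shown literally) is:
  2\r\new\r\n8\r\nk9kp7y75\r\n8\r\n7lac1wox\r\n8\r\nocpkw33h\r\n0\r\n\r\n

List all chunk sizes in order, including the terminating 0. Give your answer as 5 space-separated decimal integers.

Chunk 1: stream[0..1]='2' size=0x2=2, data at stream[3..5]='ew' -> body[0..2], body so far='ew'
Chunk 2: stream[7..8]='8' size=0x8=8, data at stream[10..18]='k9kp7y75' -> body[2..10], body so far='ewk9kp7y75'
Chunk 3: stream[20..21]='8' size=0x8=8, data at stream[23..31]='7lac1wox' -> body[10..18], body so far='ewk9kp7y757lac1wox'
Chunk 4: stream[33..34]='8' size=0x8=8, data at stream[36..44]='ocpkw33h' -> body[18..26], body so far='ewk9kp7y757lac1woxocpkw33h'
Chunk 5: stream[46..47]='0' size=0 (terminator). Final body='ewk9kp7y757lac1woxocpkw33h' (26 bytes)

Answer: 2 8 8 8 0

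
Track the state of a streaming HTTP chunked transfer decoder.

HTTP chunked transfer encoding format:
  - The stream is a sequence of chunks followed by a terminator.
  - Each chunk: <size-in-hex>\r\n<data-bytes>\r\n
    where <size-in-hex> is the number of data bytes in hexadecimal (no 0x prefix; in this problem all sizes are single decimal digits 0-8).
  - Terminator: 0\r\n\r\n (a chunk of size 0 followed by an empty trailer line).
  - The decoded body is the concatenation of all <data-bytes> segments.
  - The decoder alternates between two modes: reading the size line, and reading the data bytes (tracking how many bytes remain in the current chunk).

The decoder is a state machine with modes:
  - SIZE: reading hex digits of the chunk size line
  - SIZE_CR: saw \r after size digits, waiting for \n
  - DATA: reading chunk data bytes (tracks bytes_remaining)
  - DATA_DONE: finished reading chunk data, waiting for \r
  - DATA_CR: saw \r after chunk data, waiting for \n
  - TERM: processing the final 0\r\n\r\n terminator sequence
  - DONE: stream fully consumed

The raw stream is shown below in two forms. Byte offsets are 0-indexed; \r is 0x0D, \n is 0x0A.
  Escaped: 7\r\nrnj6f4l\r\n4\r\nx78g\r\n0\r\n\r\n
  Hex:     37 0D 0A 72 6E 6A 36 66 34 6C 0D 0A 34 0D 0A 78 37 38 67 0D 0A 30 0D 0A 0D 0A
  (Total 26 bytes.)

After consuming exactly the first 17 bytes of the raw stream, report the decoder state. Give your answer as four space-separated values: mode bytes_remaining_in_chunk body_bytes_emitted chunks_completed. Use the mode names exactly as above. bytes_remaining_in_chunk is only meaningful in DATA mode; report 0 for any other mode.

Answer: DATA 2 9 1

Derivation:
Byte 0 = '7': mode=SIZE remaining=0 emitted=0 chunks_done=0
Byte 1 = 0x0D: mode=SIZE_CR remaining=0 emitted=0 chunks_done=0
Byte 2 = 0x0A: mode=DATA remaining=7 emitted=0 chunks_done=0
Byte 3 = 'r': mode=DATA remaining=6 emitted=1 chunks_done=0
Byte 4 = 'n': mode=DATA remaining=5 emitted=2 chunks_done=0
Byte 5 = 'j': mode=DATA remaining=4 emitted=3 chunks_done=0
Byte 6 = '6': mode=DATA remaining=3 emitted=4 chunks_done=0
Byte 7 = 'f': mode=DATA remaining=2 emitted=5 chunks_done=0
Byte 8 = '4': mode=DATA remaining=1 emitted=6 chunks_done=0
Byte 9 = 'l': mode=DATA_DONE remaining=0 emitted=7 chunks_done=0
Byte 10 = 0x0D: mode=DATA_CR remaining=0 emitted=7 chunks_done=0
Byte 11 = 0x0A: mode=SIZE remaining=0 emitted=7 chunks_done=1
Byte 12 = '4': mode=SIZE remaining=0 emitted=7 chunks_done=1
Byte 13 = 0x0D: mode=SIZE_CR remaining=0 emitted=7 chunks_done=1
Byte 14 = 0x0A: mode=DATA remaining=4 emitted=7 chunks_done=1
Byte 15 = 'x': mode=DATA remaining=3 emitted=8 chunks_done=1
Byte 16 = '7': mode=DATA remaining=2 emitted=9 chunks_done=1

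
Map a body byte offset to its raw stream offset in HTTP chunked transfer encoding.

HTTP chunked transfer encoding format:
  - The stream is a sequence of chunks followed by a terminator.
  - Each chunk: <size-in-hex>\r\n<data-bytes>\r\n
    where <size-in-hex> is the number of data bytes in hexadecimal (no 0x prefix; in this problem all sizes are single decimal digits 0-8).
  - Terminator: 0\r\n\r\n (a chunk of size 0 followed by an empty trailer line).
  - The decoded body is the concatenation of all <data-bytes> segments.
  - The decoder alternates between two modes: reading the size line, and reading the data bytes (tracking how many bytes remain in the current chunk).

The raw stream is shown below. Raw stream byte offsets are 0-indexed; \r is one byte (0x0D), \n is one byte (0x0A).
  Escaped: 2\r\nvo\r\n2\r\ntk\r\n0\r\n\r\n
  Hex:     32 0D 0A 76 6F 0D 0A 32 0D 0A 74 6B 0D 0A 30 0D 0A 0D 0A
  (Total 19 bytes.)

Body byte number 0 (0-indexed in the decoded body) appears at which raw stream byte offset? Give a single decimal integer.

Chunk 1: stream[0..1]='2' size=0x2=2, data at stream[3..5]='vo' -> body[0..2], body so far='vo'
Chunk 2: stream[7..8]='2' size=0x2=2, data at stream[10..12]='tk' -> body[2..4], body so far='votk'
Chunk 3: stream[14..15]='0' size=0 (terminator). Final body='votk' (4 bytes)
Body byte 0 at stream offset 3

Answer: 3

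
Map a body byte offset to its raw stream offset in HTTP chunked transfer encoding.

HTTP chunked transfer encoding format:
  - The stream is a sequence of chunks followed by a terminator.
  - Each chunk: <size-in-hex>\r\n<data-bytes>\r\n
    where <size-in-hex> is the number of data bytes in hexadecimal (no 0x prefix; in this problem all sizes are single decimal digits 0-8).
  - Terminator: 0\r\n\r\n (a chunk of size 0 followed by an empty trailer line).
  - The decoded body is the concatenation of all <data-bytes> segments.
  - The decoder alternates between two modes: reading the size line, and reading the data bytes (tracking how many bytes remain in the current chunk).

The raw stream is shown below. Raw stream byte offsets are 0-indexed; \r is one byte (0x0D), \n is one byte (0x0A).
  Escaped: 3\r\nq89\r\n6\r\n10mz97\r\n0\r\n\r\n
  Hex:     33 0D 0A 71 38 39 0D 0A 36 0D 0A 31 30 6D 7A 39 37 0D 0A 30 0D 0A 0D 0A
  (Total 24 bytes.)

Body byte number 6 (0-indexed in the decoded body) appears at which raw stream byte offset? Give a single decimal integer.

Chunk 1: stream[0..1]='3' size=0x3=3, data at stream[3..6]='q89' -> body[0..3], body so far='q89'
Chunk 2: stream[8..9]='6' size=0x6=6, data at stream[11..17]='10mz97' -> body[3..9], body so far='q8910mz97'
Chunk 3: stream[19..20]='0' size=0 (terminator). Final body='q8910mz97' (9 bytes)
Body byte 6 at stream offset 14

Answer: 14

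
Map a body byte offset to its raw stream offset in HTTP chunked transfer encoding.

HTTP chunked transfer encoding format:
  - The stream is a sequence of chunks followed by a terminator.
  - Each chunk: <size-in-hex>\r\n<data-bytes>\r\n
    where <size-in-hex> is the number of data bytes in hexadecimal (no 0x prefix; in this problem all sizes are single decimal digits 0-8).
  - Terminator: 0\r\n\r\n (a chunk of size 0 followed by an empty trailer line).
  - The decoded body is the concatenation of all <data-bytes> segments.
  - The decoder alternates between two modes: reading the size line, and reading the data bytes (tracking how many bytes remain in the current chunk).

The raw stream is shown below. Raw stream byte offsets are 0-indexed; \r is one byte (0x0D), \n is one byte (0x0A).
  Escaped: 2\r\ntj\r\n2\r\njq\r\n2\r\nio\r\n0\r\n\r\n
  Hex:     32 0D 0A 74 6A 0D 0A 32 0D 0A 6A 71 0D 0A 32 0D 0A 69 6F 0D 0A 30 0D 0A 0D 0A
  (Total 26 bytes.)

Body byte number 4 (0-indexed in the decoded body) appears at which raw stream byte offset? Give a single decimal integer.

Chunk 1: stream[0..1]='2' size=0x2=2, data at stream[3..5]='tj' -> body[0..2], body so far='tj'
Chunk 2: stream[7..8]='2' size=0x2=2, data at stream[10..12]='jq' -> body[2..4], body so far='tjjq'
Chunk 3: stream[14..15]='2' size=0x2=2, data at stream[17..19]='io' -> body[4..6], body so far='tjjqio'
Chunk 4: stream[21..22]='0' size=0 (terminator). Final body='tjjqio' (6 bytes)
Body byte 4 at stream offset 17

Answer: 17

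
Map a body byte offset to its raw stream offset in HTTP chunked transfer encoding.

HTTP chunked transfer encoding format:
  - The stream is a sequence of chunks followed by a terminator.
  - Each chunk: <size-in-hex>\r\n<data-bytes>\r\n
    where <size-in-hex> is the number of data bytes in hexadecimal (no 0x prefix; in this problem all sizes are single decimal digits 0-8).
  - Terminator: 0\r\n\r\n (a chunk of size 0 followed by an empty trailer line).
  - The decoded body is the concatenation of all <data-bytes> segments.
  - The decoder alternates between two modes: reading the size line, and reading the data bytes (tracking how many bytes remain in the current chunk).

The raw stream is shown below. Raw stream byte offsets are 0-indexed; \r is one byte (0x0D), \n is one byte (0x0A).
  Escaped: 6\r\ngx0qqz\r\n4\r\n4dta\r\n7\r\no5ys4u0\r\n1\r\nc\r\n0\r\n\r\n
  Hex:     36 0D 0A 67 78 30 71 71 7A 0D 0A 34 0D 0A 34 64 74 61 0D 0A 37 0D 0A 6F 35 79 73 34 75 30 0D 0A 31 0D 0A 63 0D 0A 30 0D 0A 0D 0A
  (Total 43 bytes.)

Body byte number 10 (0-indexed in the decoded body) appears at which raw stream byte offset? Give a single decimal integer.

Chunk 1: stream[0..1]='6' size=0x6=6, data at stream[3..9]='gx0qqz' -> body[0..6], body so far='gx0qqz'
Chunk 2: stream[11..12]='4' size=0x4=4, data at stream[14..18]='4dta' -> body[6..10], body so far='gx0qqz4dta'
Chunk 3: stream[20..21]='7' size=0x7=7, data at stream[23..30]='o5ys4u0' -> body[10..17], body so far='gx0qqz4dtao5ys4u0'
Chunk 4: stream[32..33]='1' size=0x1=1, data at stream[35..36]='c' -> body[17..18], body so far='gx0qqz4dtao5ys4u0c'
Chunk 5: stream[38..39]='0' size=0 (terminator). Final body='gx0qqz4dtao5ys4u0c' (18 bytes)
Body byte 10 at stream offset 23

Answer: 23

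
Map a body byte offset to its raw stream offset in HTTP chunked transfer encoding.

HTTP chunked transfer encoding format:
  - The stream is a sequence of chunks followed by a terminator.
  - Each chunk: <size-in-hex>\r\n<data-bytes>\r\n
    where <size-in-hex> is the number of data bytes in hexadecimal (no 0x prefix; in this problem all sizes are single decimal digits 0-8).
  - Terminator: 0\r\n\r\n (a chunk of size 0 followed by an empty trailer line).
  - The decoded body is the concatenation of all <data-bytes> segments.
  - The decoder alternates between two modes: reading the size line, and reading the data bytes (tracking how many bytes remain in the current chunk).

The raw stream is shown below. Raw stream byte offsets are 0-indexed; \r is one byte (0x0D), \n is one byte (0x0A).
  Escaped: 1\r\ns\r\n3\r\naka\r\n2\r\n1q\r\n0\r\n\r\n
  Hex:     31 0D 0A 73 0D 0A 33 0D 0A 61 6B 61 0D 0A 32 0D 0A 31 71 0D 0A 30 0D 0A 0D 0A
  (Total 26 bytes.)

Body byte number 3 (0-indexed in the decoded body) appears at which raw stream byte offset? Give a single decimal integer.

Chunk 1: stream[0..1]='1' size=0x1=1, data at stream[3..4]='s' -> body[0..1], body so far='s'
Chunk 2: stream[6..7]='3' size=0x3=3, data at stream[9..12]='aka' -> body[1..4], body so far='saka'
Chunk 3: stream[14..15]='2' size=0x2=2, data at stream[17..19]='1q' -> body[4..6], body so far='saka1q'
Chunk 4: stream[21..22]='0' size=0 (terminator). Final body='saka1q' (6 bytes)
Body byte 3 at stream offset 11

Answer: 11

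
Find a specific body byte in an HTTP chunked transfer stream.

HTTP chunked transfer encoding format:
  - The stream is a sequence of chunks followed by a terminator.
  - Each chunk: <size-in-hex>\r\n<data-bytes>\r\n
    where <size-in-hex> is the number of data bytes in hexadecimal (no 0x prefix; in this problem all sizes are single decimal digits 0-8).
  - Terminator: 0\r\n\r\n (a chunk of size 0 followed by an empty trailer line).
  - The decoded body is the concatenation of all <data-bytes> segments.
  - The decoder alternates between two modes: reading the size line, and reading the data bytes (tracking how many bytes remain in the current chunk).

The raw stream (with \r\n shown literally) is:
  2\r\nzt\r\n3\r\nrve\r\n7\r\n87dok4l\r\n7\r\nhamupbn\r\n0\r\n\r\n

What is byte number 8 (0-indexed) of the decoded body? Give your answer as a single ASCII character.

Chunk 1: stream[0..1]='2' size=0x2=2, data at stream[3..5]='zt' -> body[0..2], body so far='zt'
Chunk 2: stream[7..8]='3' size=0x3=3, data at stream[10..13]='rve' -> body[2..5], body so far='ztrve'
Chunk 3: stream[15..16]='7' size=0x7=7, data at stream[18..25]='87dok4l' -> body[5..12], body so far='ztrve87dok4l'
Chunk 4: stream[27..28]='7' size=0x7=7, data at stream[30..37]='hamupbn' -> body[12..19], body so far='ztrve87dok4lhamupbn'
Chunk 5: stream[39..40]='0' size=0 (terminator). Final body='ztrve87dok4lhamupbn' (19 bytes)
Body byte 8 = 'o'

Answer: o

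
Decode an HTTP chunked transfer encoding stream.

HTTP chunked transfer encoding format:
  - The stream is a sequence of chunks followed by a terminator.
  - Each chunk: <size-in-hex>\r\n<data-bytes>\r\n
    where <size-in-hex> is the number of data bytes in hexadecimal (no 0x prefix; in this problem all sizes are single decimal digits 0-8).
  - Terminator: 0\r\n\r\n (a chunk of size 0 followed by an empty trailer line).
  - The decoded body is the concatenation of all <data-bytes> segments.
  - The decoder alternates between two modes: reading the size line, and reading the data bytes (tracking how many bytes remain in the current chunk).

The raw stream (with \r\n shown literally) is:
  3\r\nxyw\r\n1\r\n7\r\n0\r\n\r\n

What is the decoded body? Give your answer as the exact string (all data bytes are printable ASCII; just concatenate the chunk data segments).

Answer: xyw7

Derivation:
Chunk 1: stream[0..1]='3' size=0x3=3, data at stream[3..6]='xyw' -> body[0..3], body so far='xyw'
Chunk 2: stream[8..9]='1' size=0x1=1, data at stream[11..12]='7' -> body[3..4], body so far='xyw7'
Chunk 3: stream[14..15]='0' size=0 (terminator). Final body='xyw7' (4 bytes)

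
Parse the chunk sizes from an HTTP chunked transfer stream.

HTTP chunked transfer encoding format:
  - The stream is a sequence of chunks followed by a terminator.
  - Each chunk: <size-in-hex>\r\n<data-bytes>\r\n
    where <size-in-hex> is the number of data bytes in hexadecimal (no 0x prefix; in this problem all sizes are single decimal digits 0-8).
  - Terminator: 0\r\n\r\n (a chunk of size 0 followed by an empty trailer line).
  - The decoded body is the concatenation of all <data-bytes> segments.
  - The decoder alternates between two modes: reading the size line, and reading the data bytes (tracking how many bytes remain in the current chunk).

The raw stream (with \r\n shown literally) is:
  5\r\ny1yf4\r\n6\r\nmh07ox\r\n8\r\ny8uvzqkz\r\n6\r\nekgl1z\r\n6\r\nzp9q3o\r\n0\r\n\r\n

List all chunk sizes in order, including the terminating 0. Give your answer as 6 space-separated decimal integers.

Chunk 1: stream[0..1]='5' size=0x5=5, data at stream[3..8]='y1yf4' -> body[0..5], body so far='y1yf4'
Chunk 2: stream[10..11]='6' size=0x6=6, data at stream[13..19]='mh07ox' -> body[5..11], body so far='y1yf4mh07ox'
Chunk 3: stream[21..22]='8' size=0x8=8, data at stream[24..32]='y8uvzqkz' -> body[11..19], body so far='y1yf4mh07oxy8uvzqkz'
Chunk 4: stream[34..35]='6' size=0x6=6, data at stream[37..43]='ekgl1z' -> body[19..25], body so far='y1yf4mh07oxy8uvzqkzekgl1z'
Chunk 5: stream[45..46]='6' size=0x6=6, data at stream[48..54]='zp9q3o' -> body[25..31], body so far='y1yf4mh07oxy8uvzqkzekgl1zzp9q3o'
Chunk 6: stream[56..57]='0' size=0 (terminator). Final body='y1yf4mh07oxy8uvzqkzekgl1zzp9q3o' (31 bytes)

Answer: 5 6 8 6 6 0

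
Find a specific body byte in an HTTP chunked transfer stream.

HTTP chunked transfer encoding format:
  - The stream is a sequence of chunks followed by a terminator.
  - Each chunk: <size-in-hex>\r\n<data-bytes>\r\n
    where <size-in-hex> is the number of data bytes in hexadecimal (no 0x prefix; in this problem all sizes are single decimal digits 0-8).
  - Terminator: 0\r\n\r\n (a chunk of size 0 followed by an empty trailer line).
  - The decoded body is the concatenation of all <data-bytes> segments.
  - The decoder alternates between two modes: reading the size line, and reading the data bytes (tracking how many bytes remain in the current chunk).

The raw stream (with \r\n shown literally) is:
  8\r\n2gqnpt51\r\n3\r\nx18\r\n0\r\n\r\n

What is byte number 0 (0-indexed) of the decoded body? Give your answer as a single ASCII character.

Answer: 2

Derivation:
Chunk 1: stream[0..1]='8' size=0x8=8, data at stream[3..11]='2gqnpt51' -> body[0..8], body so far='2gqnpt51'
Chunk 2: stream[13..14]='3' size=0x3=3, data at stream[16..19]='x18' -> body[8..11], body so far='2gqnpt51x18'
Chunk 3: stream[21..22]='0' size=0 (terminator). Final body='2gqnpt51x18' (11 bytes)
Body byte 0 = '2'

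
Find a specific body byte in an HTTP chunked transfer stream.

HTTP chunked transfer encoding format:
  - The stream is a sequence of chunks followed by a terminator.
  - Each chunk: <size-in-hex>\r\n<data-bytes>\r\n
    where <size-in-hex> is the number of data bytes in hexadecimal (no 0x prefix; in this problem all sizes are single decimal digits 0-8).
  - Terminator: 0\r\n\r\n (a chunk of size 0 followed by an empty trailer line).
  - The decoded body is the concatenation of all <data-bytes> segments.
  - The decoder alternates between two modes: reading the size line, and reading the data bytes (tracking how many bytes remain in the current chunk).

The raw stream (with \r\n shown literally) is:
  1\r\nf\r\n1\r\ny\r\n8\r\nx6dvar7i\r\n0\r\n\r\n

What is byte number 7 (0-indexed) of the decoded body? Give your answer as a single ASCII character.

Chunk 1: stream[0..1]='1' size=0x1=1, data at stream[3..4]='f' -> body[0..1], body so far='f'
Chunk 2: stream[6..7]='1' size=0x1=1, data at stream[9..10]='y' -> body[1..2], body so far='fy'
Chunk 3: stream[12..13]='8' size=0x8=8, data at stream[15..23]='x6dvar7i' -> body[2..10], body so far='fyx6dvar7i'
Chunk 4: stream[25..26]='0' size=0 (terminator). Final body='fyx6dvar7i' (10 bytes)
Body byte 7 = 'r'

Answer: r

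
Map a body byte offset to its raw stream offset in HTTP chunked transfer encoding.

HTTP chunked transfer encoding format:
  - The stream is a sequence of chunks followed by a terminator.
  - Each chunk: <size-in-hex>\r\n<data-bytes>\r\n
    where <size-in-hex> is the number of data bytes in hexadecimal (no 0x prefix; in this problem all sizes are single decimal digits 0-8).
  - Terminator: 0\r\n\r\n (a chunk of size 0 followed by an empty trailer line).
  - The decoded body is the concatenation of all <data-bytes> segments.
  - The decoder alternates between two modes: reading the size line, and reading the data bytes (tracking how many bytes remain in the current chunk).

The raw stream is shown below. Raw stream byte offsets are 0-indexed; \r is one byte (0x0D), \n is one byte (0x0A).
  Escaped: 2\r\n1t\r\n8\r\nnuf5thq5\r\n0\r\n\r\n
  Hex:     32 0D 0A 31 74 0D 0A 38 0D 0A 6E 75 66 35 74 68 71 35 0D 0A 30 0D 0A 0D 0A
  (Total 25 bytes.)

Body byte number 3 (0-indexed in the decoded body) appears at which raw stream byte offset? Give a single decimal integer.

Chunk 1: stream[0..1]='2' size=0x2=2, data at stream[3..5]='1t' -> body[0..2], body so far='1t'
Chunk 2: stream[7..8]='8' size=0x8=8, data at stream[10..18]='nuf5thq5' -> body[2..10], body so far='1tnuf5thq5'
Chunk 3: stream[20..21]='0' size=0 (terminator). Final body='1tnuf5thq5' (10 bytes)
Body byte 3 at stream offset 11

Answer: 11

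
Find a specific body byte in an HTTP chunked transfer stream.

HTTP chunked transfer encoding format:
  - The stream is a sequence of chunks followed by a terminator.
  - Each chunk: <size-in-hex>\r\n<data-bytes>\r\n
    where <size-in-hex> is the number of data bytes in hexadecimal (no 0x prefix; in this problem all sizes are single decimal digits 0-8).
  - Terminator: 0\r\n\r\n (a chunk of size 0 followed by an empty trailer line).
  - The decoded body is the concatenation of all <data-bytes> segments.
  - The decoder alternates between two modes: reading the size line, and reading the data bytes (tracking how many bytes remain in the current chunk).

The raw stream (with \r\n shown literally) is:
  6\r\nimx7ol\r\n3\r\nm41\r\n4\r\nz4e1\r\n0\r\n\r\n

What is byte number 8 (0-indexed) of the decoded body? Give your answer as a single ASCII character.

Chunk 1: stream[0..1]='6' size=0x6=6, data at stream[3..9]='imx7ol' -> body[0..6], body so far='imx7ol'
Chunk 2: stream[11..12]='3' size=0x3=3, data at stream[14..17]='m41' -> body[6..9], body so far='imx7olm41'
Chunk 3: stream[19..20]='4' size=0x4=4, data at stream[22..26]='z4e1' -> body[9..13], body so far='imx7olm41z4e1'
Chunk 4: stream[28..29]='0' size=0 (terminator). Final body='imx7olm41z4e1' (13 bytes)
Body byte 8 = '1'

Answer: 1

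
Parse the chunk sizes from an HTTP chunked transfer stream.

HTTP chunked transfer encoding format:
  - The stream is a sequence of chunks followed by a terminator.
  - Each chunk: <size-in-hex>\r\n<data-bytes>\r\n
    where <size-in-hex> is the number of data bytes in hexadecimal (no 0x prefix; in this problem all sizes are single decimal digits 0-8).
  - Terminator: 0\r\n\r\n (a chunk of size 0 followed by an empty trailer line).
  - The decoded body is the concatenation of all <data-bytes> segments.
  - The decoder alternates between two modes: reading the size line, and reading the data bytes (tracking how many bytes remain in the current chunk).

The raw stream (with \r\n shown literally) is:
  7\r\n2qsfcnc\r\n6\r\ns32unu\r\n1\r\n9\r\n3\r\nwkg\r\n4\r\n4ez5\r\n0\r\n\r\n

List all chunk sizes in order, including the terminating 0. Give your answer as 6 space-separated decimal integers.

Answer: 7 6 1 3 4 0

Derivation:
Chunk 1: stream[0..1]='7' size=0x7=7, data at stream[3..10]='2qsfcnc' -> body[0..7], body so far='2qsfcnc'
Chunk 2: stream[12..13]='6' size=0x6=6, data at stream[15..21]='s32unu' -> body[7..13], body so far='2qsfcncs32unu'
Chunk 3: stream[23..24]='1' size=0x1=1, data at stream[26..27]='9' -> body[13..14], body so far='2qsfcncs32unu9'
Chunk 4: stream[29..30]='3' size=0x3=3, data at stream[32..35]='wkg' -> body[14..17], body so far='2qsfcncs32unu9wkg'
Chunk 5: stream[37..38]='4' size=0x4=4, data at stream[40..44]='4ez5' -> body[17..21], body so far='2qsfcncs32unu9wkg4ez5'
Chunk 6: stream[46..47]='0' size=0 (terminator). Final body='2qsfcncs32unu9wkg4ez5' (21 bytes)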